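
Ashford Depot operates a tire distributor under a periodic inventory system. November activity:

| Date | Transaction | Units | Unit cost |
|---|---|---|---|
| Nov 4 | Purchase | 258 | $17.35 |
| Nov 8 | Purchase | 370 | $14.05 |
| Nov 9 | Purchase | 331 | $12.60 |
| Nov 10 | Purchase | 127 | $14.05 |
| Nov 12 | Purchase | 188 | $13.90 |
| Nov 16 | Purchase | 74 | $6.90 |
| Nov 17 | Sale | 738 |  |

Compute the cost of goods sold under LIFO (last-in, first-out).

Nov 17, 738 sold [LIFO — newest first]: 74 @ $6.90 + 188 @ $13.90 + 127 @ $14.05 + 331 @ $12.60 + 18 @ $14.05 = $9,331.65
Ending inventory: 258 @ $17.35 + 352 @ $14.05 = $9,421.90

COGS = $9,331.65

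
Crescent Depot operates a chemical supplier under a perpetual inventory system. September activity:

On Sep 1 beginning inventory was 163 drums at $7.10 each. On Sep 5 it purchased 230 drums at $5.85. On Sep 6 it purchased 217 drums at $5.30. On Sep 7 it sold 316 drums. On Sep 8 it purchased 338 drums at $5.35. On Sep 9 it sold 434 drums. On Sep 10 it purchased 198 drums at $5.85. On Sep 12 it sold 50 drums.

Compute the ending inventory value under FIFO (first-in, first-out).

Sep 7, 316 sold [FIFO — oldest first]: 163 @ $7.10 + 153 @ $5.85 = $2,052.35
Sep 9, 434 sold [FIFO — oldest first]: 77 @ $5.85 + 217 @ $5.30 + 140 @ $5.35 = $2,349.55
Sep 12, 50 sold [FIFO — oldest first]: 50 @ $5.35 = $267.50
Total COGS = $2,052.35 + $2,349.55 + $267.50 = $4,669.40
Ending inventory: 148 @ $5.35 + 198 @ $5.85 = $1,950.10

Ending inventory = $1,950.10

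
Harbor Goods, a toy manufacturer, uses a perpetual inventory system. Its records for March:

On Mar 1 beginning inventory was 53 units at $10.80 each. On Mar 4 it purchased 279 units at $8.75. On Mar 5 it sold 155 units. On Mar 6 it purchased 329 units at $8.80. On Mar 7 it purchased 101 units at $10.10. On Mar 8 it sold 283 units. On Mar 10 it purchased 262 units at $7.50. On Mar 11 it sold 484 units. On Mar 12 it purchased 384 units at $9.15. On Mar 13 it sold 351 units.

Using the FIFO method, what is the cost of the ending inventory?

Ending inventory = $1,235.25

Mar 5, 155 sold [FIFO — oldest first]: 53 @ $10.80 + 102 @ $8.75 = $1,464.90
Mar 8, 283 sold [FIFO — oldest first]: 177 @ $8.75 + 106 @ $8.80 = $2,481.55
Mar 11, 484 sold [FIFO — oldest first]: 223 @ $8.80 + 101 @ $10.10 + 160 @ $7.50 = $4,182.50
Mar 13, 351 sold [FIFO — oldest first]: 102 @ $7.50 + 249 @ $9.15 = $3,043.35
Total COGS = $1,464.90 + $2,481.55 + $4,182.50 + $3,043.35 = $11,172.30
Ending inventory: 135 @ $9.15 = $1,235.25
Check: goods available $12,407.55 = COGS $11,172.30 + ending $1,235.25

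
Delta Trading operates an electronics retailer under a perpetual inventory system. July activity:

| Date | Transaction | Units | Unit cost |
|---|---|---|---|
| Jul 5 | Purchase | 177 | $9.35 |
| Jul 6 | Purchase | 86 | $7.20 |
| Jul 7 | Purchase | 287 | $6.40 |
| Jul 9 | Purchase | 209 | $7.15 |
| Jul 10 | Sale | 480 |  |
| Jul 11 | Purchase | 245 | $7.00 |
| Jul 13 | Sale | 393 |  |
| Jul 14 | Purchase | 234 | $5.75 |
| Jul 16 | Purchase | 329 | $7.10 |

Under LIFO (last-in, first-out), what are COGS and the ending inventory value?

COGS = $6,095.45; ending inventory = $4,906.25

Jul 10, 480 sold [LIFO — newest first]: 209 @ $7.15 + 271 @ $6.40 = $3,228.75
Jul 13, 393 sold [LIFO — newest first]: 245 @ $7.00 + 16 @ $6.40 + 86 @ $7.20 + 46 @ $9.35 = $2,866.70
Total COGS = $3,228.75 + $2,866.70 = $6,095.45
Ending inventory: 131 @ $9.35 + 234 @ $5.75 + 329 @ $7.10 = $4,906.25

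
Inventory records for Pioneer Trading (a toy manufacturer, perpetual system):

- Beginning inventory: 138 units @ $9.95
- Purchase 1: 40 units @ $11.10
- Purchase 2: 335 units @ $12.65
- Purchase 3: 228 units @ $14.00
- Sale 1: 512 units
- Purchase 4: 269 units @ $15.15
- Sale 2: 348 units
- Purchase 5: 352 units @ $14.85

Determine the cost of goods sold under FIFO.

COGS = $11,049.70

Sale 1 (512) [FIFO — oldest first]: 138 @ $9.95 + 40 @ $11.10 + 334 @ $12.65 = $6,042.20
Sale 2 (348) [FIFO — oldest first]: 1 @ $12.65 + 228 @ $14.00 + 119 @ $15.15 = $5,007.50
Total COGS = $6,042.20 + $5,007.50 = $11,049.70
Ending inventory: 150 @ $15.15 + 352 @ $14.85 = $7,499.70
Check: goods available $18,549.40 = COGS $11,049.70 + ending $7,499.70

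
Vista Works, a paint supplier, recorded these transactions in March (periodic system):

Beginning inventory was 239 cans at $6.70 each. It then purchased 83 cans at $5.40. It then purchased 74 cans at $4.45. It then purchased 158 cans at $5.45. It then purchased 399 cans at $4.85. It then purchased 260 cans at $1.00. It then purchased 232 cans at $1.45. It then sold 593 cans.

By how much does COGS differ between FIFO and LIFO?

FIFO COGS: 239 @ $6.70 + 83 @ $5.40 + 74 @ $4.45 + 158 @ $5.45 + 39 @ $4.85 = $3,429.05
LIFO COGS: 232 @ $1.45 + 260 @ $1.00 + 101 @ $4.85 = $1,086.25
Difference = |$3,429.05 − $1,086.25| = $2,342.80

$2,342.80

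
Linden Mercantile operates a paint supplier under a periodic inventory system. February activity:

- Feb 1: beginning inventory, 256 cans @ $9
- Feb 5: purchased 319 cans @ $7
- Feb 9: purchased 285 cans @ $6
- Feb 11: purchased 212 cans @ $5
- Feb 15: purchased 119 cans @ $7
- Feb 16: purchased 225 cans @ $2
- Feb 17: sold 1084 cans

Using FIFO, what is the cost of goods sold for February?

Feb 17, 1084 sold [FIFO — oldest first]: 256 @ $9 + 319 @ $7 + 285 @ $6 + 212 @ $5 + 12 @ $7 = $7,391
Ending inventory: 107 @ $7 + 225 @ $2 = $1,199

COGS = $7,391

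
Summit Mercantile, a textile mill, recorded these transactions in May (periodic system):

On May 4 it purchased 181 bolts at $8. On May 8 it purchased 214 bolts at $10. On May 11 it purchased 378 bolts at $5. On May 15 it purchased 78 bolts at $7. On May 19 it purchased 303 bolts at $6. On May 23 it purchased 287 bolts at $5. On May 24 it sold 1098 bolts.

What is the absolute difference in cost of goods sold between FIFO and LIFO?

$1,297

FIFO COGS: 181 @ $8 + 214 @ $10 + 378 @ $5 + 78 @ $7 + 247 @ $6 = $7,506
LIFO COGS: 287 @ $5 + 303 @ $6 + 78 @ $7 + 378 @ $5 + 52 @ $10 = $6,209
Difference = |$7,506 − $6,209| = $1,297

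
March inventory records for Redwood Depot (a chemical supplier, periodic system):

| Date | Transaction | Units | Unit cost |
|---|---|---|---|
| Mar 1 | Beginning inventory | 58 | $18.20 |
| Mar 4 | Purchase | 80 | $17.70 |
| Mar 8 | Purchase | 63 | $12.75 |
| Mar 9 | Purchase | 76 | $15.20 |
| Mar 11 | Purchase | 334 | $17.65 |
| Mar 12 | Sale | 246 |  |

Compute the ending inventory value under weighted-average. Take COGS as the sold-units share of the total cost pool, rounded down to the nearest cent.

Mar 12, sell 246: 246/611 × $10,325.15 → $4,157.09
Ending inventory (cost pool remaining) = $6,168.06
Check: goods available $10,325.15 = COGS $4,157.09 + ending $6,168.06

Ending inventory = $6,168.06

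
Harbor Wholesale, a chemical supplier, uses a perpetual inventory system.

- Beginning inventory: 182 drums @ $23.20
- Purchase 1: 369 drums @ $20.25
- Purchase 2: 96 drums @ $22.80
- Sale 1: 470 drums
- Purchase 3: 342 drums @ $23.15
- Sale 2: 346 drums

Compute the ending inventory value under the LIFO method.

Sale 1 (470) [LIFO — newest first]: 96 @ $22.80 + 369 @ $20.25 + 5 @ $23.20 = $9,777.05
Sale 2 (346) [LIFO — newest first]: 342 @ $23.15 + 4 @ $23.20 = $8,010.10
Total COGS = $9,777.05 + $8,010.10 = $17,787.15
Ending inventory: 173 @ $23.20 = $4,013.60

Ending inventory = $4,013.60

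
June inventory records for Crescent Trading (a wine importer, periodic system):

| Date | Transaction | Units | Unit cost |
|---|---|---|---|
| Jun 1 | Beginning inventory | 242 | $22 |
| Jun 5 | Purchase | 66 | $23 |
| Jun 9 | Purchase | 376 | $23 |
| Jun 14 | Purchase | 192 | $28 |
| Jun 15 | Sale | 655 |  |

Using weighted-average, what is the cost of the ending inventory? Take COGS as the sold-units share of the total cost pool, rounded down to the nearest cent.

Jun 15, sell 655: 655/876 × $20,866.00 → $15,601.86
Ending inventory (cost pool remaining) = $5,264.14
Check: goods available $20,866.00 = COGS $15,601.86 + ending $5,264.14

Ending inventory = $5,264.14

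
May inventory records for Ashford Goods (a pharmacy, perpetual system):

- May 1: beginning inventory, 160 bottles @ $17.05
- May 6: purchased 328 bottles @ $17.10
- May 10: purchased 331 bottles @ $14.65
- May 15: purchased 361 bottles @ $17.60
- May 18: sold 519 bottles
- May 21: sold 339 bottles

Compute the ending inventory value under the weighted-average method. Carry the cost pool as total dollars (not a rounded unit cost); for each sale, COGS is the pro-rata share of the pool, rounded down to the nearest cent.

Ending inventory = $5,331.98

After May 1: 160 on hand, pool $2,728.00 (≈ $17.0500 each)
After May 6: 488 on hand, pool $8,336.80 (≈ $17.0836 each)
After May 10: 819 on hand, pool $13,185.95 (≈ $16.1001 each)
After May 15: 1180 on hand, pool $19,539.55 (≈ $16.5589 each)
May 18, sell 519: 519/1180 × $19,539.55 → $8,594.09
May 21, sell 339: 339/661 × $10,945.46 → $5,613.48
Total COGS = $8,594.09 + $5,613.48 = $14,207.57
Ending inventory (cost pool remaining) = $5,331.98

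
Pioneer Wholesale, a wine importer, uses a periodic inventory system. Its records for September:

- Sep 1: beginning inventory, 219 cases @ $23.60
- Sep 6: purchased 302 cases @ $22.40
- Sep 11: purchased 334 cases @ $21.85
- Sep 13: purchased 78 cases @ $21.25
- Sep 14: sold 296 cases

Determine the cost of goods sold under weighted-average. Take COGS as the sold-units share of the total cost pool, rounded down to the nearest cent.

Sep 14, sell 296: 296/933 × $20,888.60 → $6,627.03
Ending inventory (cost pool remaining) = $14,261.57

COGS = $6,627.03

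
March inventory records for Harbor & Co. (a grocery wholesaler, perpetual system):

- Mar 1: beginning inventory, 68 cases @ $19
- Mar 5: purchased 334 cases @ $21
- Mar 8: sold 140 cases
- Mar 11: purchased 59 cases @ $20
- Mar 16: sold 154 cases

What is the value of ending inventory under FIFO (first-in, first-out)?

Ending inventory = $3,448

Mar 8, 140 sold [FIFO — oldest first]: 68 @ $19 + 72 @ $21 = $2,804
Mar 16, 154 sold [FIFO — oldest first]: 154 @ $21 = $3,234
Total COGS = $2,804 + $3,234 = $6,038
Ending inventory: 108 @ $21 + 59 @ $20 = $3,448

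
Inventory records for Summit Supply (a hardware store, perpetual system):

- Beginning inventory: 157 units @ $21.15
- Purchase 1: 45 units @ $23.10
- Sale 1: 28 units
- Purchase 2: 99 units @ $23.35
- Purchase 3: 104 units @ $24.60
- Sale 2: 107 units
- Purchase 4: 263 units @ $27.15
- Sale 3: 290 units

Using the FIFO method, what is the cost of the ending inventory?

Sale 1 (28) [FIFO — oldest first]: 28 @ $21.15 = $592.20
Sale 2 (107) [FIFO — oldest first]: 107 @ $21.15 = $2,263.05
Sale 3 (290) [FIFO — oldest first]: 22 @ $21.15 + 45 @ $23.10 + 99 @ $23.35 + 104 @ $24.60 + 20 @ $27.15 = $6,917.85
Total COGS = $592.20 + $2,263.05 + $6,917.85 = $9,773.10
Ending inventory: 243 @ $27.15 = $6,597.45

Ending inventory = $6,597.45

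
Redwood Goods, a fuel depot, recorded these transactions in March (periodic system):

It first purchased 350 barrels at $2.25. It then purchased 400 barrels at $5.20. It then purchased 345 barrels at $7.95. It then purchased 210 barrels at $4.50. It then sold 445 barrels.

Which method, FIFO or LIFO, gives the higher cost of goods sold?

FIFO COGS: 350 @ $2.25 + 95 @ $5.20 = $1,281.50
LIFO COGS: 210 @ $4.50 + 235 @ $7.95 = $2,813.25

LIFO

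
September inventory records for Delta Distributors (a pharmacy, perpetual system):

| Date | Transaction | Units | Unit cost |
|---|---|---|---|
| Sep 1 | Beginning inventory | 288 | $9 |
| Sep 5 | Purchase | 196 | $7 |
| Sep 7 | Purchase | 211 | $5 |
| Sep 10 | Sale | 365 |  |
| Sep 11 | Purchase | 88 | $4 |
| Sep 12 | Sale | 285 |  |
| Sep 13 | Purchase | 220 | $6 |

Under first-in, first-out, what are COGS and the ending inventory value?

COGS = $4,794; ending inventory = $1,897

Sep 10, 365 sold [FIFO — oldest first]: 288 @ $9 + 77 @ $7 = $3,131
Sep 12, 285 sold [FIFO — oldest first]: 119 @ $7 + 166 @ $5 = $1,663
Total COGS = $3,131 + $1,663 = $4,794
Ending inventory: 45 @ $5 + 88 @ $4 + 220 @ $6 = $1,897
Check: goods available $6,691 = COGS $4,794 + ending $1,897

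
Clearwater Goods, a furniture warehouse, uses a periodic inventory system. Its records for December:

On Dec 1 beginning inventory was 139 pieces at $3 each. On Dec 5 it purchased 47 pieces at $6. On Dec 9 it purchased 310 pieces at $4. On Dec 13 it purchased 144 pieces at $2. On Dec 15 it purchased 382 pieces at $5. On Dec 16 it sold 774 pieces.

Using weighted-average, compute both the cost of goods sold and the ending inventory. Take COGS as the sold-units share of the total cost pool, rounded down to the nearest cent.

Dec 16, sell 774: 774/1022 × $4,137.00 → $3,133.10
Ending inventory (cost pool remaining) = $1,003.90

COGS = $3,133.10; ending inventory = $1,003.90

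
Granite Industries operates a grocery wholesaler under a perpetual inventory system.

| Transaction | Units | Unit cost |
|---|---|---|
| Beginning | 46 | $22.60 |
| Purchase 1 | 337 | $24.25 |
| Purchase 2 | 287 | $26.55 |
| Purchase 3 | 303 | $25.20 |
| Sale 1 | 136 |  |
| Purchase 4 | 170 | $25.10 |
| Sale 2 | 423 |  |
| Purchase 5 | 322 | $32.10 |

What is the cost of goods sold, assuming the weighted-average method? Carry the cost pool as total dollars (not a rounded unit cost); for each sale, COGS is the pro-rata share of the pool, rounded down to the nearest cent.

COGS = $14,053.44

After Beginning: 46 on hand, pool $1,039.60 (≈ $22.6000 each)
After Purchase 1: 383 on hand, pool $9,211.85 (≈ $24.0518 each)
After Purchase 2: 670 on hand, pool $16,831.70 (≈ $25.1219 each)
After Purchase 3: 973 on hand, pool $24,467.30 (≈ $25.1462 each)
Sale 1, sell 136: 136/973 × $24,467.30 → $3,419.88
After Purchase 4: 1007 on hand, pool $25,314.42 (≈ $25.1385 each)
Sale 2, sell 423: 423/1007 × $25,314.42 → $10,633.56
After Purchase 5: 906 on hand, pool $25,017.06 (≈ $27.6126 each)
Total COGS = $3,419.88 + $10,633.56 = $14,053.44
Ending inventory (cost pool remaining) = $25,017.06
Check: goods available $39,070.50 = COGS $14,053.44 + ending $25,017.06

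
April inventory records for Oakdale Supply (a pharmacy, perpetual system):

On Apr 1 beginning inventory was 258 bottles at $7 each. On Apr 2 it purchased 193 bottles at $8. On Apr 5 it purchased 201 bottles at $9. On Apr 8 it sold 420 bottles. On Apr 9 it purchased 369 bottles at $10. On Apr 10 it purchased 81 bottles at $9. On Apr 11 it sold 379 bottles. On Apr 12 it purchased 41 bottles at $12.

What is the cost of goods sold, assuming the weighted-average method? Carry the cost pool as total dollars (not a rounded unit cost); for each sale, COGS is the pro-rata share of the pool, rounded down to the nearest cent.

After Apr 1: 258 on hand, pool $1,806.00 (≈ $7.0000 each)
After Apr 2: 451 on hand, pool $3,350.00 (≈ $7.4279 each)
After Apr 5: 652 on hand, pool $5,159.00 (≈ $7.9126 each)
Apr 8, sell 420: 420/652 × $5,159.00 → $3,323.28
After Apr 9: 601 on hand, pool $5,525.72 (≈ $9.1942 each)
After Apr 10: 682 on hand, pool $6,254.72 (≈ $9.1711 each)
Apr 11, sell 379: 379/682 × $6,254.72 → $3,475.86
After Apr 12: 344 on hand, pool $3,270.86 (≈ $9.5083 each)
Total COGS = $3,323.28 + $3,475.86 = $6,799.14
Ending inventory (cost pool remaining) = $3,270.86
Check: goods available $10,070.00 = COGS $6,799.14 + ending $3,270.86

COGS = $6,799.14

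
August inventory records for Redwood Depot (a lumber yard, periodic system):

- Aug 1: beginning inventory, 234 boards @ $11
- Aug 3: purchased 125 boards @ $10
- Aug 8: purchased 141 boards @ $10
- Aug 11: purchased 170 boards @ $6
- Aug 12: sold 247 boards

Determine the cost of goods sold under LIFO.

Aug 12, 247 sold [LIFO — newest first]: 170 @ $6 + 77 @ $10 = $1,790
Ending inventory: 234 @ $11 + 125 @ $10 + 64 @ $10 = $4,464

COGS = $1,790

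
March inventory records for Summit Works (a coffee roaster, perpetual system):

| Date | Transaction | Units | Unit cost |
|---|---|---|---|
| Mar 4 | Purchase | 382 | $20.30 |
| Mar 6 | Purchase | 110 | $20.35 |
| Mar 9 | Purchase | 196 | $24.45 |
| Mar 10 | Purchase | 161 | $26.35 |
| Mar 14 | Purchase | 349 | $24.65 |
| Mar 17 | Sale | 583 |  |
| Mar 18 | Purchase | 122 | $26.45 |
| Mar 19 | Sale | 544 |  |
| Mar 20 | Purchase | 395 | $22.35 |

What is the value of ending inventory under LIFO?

Mar 17, 583 sold [LIFO — newest first]: 349 @ $24.65 + 161 @ $26.35 + 73 @ $24.45 = $14,630.05
Mar 19, 544 sold [LIFO — newest first]: 122 @ $26.45 + 123 @ $24.45 + 110 @ $20.35 + 189 @ $20.30 = $12,309.45
Total COGS = $14,630.05 + $12,309.45 = $26,939.50
Ending inventory: 193 @ $20.30 + 395 @ $22.35 = $12,746.15
Check: goods available $39,685.65 = COGS $26,939.50 + ending $12,746.15

Ending inventory = $12,746.15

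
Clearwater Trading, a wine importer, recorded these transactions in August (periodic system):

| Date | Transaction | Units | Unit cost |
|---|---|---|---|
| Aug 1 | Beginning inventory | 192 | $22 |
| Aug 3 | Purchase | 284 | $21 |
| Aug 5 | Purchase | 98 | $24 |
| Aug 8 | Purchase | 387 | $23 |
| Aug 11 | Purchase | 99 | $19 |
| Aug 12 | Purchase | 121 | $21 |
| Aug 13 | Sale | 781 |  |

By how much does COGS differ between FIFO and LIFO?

$30

FIFO COGS: 192 @ $22 + 284 @ $21 + 98 @ $24 + 207 @ $23 = $17,301
LIFO COGS: 121 @ $21 + 99 @ $19 + 387 @ $23 + 98 @ $24 + 76 @ $21 = $17,271
Difference = |$17,301 − $17,271| = $30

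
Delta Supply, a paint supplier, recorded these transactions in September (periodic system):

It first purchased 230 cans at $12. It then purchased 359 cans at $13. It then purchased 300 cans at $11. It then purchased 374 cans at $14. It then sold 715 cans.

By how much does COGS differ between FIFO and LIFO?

$256

FIFO COGS: 230 @ $12 + 359 @ $13 + 126 @ $11 = $8,813
LIFO COGS: 374 @ $14 + 300 @ $11 + 41 @ $13 = $9,069
Difference = |$8,813 − $9,069| = $256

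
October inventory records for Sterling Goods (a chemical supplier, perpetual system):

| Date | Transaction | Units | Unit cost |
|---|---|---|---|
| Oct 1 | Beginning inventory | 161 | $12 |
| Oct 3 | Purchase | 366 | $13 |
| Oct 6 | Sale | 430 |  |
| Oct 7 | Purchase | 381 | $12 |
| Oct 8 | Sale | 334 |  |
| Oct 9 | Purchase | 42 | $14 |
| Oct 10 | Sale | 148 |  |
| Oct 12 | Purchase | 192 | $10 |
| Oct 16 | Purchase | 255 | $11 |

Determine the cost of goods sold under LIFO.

Oct 6, 430 sold [LIFO — newest first]: 366 @ $13 + 64 @ $12 = $5,526
Oct 8, 334 sold [LIFO — newest first]: 334 @ $12 = $4,008
Oct 10, 148 sold [LIFO — newest first]: 42 @ $14 + 47 @ $12 + 59 @ $12 = $1,860
Total COGS = $5,526 + $4,008 + $1,860 = $11,394
Ending inventory: 38 @ $12 + 192 @ $10 + 255 @ $11 = $5,181
Check: goods available $16,575 = COGS $11,394 + ending $5,181

COGS = $11,394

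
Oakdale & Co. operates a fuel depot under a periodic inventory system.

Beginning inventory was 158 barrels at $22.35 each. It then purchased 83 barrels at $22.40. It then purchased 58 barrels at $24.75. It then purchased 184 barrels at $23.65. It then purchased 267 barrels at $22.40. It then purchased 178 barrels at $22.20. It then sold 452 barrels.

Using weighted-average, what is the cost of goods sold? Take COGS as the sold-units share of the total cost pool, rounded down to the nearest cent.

Sale 1, sell 452: 452/928 × $21,110.00 → $10,282.02
Ending inventory (cost pool remaining) = $10,827.98

COGS = $10,282.02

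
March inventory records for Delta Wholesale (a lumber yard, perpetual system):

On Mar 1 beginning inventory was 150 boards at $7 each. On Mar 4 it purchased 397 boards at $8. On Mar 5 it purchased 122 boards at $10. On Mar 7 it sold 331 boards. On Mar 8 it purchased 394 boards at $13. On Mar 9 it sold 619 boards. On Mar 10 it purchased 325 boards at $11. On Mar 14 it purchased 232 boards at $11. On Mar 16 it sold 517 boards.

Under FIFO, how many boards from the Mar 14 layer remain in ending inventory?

Mar 7, 331 sold [FIFO — oldest first]: 150 @ $7 + 181 @ $8 = $2,498
Mar 9, 619 sold [FIFO — oldest first]: 216 @ $8 + 122 @ $10 + 281 @ $13 = $6,601
Mar 16, 517 sold [FIFO — oldest first]: 113 @ $13 + 325 @ $11 + 79 @ $11 = $5,913
Total COGS = $2,498 + $6,601 + $5,913 = $15,012
Ending inventory: 153 @ $11 = $1,683

153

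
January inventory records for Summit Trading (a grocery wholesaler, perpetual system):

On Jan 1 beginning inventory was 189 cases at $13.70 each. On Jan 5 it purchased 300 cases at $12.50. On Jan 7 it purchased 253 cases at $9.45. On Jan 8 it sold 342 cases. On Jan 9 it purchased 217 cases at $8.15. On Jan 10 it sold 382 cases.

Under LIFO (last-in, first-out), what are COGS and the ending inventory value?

COGS = $7,334.40; ending inventory = $3,164.30

Jan 8, 342 sold [LIFO — newest first]: 253 @ $9.45 + 89 @ $12.50 = $3,503.35
Jan 10, 382 sold [LIFO — newest first]: 217 @ $8.15 + 165 @ $12.50 = $3,831.05
Total COGS = $3,503.35 + $3,831.05 = $7,334.40
Ending inventory: 189 @ $13.70 + 46 @ $12.50 = $3,164.30
Check: goods available $10,498.70 = COGS $7,334.40 + ending $3,164.30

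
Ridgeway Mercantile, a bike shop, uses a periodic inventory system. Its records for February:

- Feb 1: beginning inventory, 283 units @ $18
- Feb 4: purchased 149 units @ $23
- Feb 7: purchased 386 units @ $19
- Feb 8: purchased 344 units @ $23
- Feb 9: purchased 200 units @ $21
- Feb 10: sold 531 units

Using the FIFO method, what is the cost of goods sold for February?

Feb 10, 531 sold [FIFO — oldest first]: 283 @ $18 + 149 @ $23 + 99 @ $19 = $10,402
Ending inventory: 287 @ $19 + 344 @ $23 + 200 @ $21 = $17,565
Check: goods available $27,967 = COGS $10,402 + ending $17,565

COGS = $10,402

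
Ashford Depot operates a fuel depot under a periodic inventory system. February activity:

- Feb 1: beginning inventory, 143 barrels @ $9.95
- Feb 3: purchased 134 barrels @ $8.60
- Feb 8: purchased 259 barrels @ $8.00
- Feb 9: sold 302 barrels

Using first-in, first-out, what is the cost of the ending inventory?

Ending inventory = $1,872.00

Feb 9, 302 sold [FIFO — oldest first]: 143 @ $9.95 + 134 @ $8.60 + 25 @ $8.00 = $2,775.25
Ending inventory: 234 @ $8.00 = $1,872.00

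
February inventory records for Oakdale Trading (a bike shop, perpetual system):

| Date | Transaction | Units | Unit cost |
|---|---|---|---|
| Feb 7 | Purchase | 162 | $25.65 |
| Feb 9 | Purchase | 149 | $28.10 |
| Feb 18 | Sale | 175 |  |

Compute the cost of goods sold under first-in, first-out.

COGS = $4,520.60

Feb 18, 175 sold [FIFO — oldest first]: 162 @ $25.65 + 13 @ $28.10 = $4,520.60
Ending inventory: 136 @ $28.10 = $3,821.60
Check: goods available $8,342.20 = COGS $4,520.60 + ending $3,821.60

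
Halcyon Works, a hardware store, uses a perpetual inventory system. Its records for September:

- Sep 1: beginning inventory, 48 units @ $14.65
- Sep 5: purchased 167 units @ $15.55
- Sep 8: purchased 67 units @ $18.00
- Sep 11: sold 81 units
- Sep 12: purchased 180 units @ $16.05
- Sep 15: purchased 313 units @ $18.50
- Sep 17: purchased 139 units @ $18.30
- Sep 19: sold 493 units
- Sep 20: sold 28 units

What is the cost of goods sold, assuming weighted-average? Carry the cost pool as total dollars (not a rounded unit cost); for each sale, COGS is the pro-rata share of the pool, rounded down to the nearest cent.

After Sep 1: 48 on hand, pool $703.20 (≈ $14.6500 each)
After Sep 5: 215 on hand, pool $3,300.05 (≈ $15.3491 each)
After Sep 8: 282 on hand, pool $4,506.05 (≈ $15.9789 each)
Sep 11, sell 81: 81/282 × $4,506.05 → $1,294.29
After Sep 12: 381 on hand, pool $6,100.76 (≈ $16.0125 each)
After Sep 15: 694 on hand, pool $11,891.26 (≈ $17.1344 each)
After Sep 17: 833 on hand, pool $14,434.96 (≈ $17.3289 each)
Sep 19, sell 493: 493/833 × $14,434.96 → $8,543.13
Sep 20, sell 28: 28/340 × $5,891.83 → $485.20
Total COGS = $1,294.29 + $8,543.13 + $485.20 = $10,322.62
Ending inventory (cost pool remaining) = $5,406.63

COGS = $10,322.62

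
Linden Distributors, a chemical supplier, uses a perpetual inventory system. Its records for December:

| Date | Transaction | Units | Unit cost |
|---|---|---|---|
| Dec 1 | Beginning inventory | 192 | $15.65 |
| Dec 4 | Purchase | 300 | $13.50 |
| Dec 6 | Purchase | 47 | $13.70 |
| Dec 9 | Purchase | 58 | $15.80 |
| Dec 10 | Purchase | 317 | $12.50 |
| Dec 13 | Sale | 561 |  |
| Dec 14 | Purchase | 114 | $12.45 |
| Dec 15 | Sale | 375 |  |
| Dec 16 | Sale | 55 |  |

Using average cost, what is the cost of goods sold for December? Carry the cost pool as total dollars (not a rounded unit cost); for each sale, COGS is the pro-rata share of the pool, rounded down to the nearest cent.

After Dec 1: 192 on hand, pool $3,004.80 (≈ $15.6500 each)
After Dec 4: 492 on hand, pool $7,054.80 (≈ $14.3390 each)
After Dec 6: 539 on hand, pool $7,698.70 (≈ $14.2833 each)
After Dec 9: 597 on hand, pool $8,615.10 (≈ $14.4307 each)
After Dec 10: 914 on hand, pool $12,577.60 (≈ $13.7611 each)
Dec 13, sell 561: 561/914 × $12,577.60 → $7,719.94
After Dec 14: 467 on hand, pool $6,276.96 (≈ $13.4410 each)
Dec 15, sell 375: 375/467 × $6,276.96 → $5,040.38
Dec 16, sell 55: 55/92 × $1,236.58 → $739.25
Total COGS = $7,719.94 + $5,040.38 + $739.25 = $13,499.57
Ending inventory (cost pool remaining) = $497.33
Check: goods available $13,996.90 = COGS $13,499.57 + ending $497.33

COGS = $13,499.57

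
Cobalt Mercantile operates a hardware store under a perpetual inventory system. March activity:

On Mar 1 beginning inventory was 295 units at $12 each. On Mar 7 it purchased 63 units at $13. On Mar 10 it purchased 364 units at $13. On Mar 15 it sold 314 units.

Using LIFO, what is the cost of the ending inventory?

Mar 15, 314 sold [LIFO — newest first]: 314 @ $13 = $4,082
Ending inventory: 295 @ $12 + 63 @ $13 + 50 @ $13 = $5,009

Ending inventory = $5,009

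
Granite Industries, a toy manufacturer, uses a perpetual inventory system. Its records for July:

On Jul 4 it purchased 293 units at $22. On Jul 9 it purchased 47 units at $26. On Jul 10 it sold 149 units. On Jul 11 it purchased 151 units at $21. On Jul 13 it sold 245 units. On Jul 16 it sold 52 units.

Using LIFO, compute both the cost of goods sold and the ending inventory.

Jul 10, 149 sold [LIFO — newest first]: 47 @ $26 + 102 @ $22 = $3,466
Jul 13, 245 sold [LIFO — newest first]: 151 @ $21 + 94 @ $22 = $5,239
Jul 16, 52 sold [LIFO — newest first]: 52 @ $22 = $1,144
Total COGS = $3,466 + $5,239 + $1,144 = $9,849
Ending inventory: 45 @ $22 = $990

COGS = $9,849; ending inventory = $990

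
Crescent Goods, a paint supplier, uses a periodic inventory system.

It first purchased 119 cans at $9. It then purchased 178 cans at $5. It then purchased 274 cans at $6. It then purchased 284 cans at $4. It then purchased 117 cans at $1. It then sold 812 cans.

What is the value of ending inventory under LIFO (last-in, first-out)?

Ending inventory = $1,276

Sale 1 (812) [LIFO — newest first]: 117 @ $1 + 284 @ $4 + 274 @ $6 + 137 @ $5 = $3,582
Ending inventory: 119 @ $9 + 41 @ $5 = $1,276
Check: goods available $4,858 = COGS $3,582 + ending $1,276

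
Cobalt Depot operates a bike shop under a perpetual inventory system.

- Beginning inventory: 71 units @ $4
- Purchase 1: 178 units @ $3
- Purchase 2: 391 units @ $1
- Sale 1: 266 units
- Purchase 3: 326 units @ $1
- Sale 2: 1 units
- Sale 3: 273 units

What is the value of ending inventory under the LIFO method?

Sale 1 (266) [LIFO — newest first]: 266 @ $1 = $266
Sale 2 (1) [LIFO — newest first]: 1 @ $1 = $1
Sale 3 (273) [LIFO — newest first]: 273 @ $1 = $273
Total COGS = $266 + $1 + $273 = $540
Ending inventory: 71 @ $4 + 178 @ $3 + 125 @ $1 + 52 @ $1 = $995

Ending inventory = $995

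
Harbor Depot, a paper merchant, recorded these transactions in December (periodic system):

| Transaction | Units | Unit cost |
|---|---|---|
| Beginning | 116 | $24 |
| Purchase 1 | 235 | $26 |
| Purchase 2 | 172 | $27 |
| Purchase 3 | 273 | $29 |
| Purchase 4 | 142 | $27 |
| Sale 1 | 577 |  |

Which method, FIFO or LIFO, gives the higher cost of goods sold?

LIFO

FIFO COGS: 116 @ $24 + 235 @ $26 + 172 @ $27 + 54 @ $29 = $15,104
LIFO COGS: 142 @ $27 + 273 @ $29 + 162 @ $27 = $16,125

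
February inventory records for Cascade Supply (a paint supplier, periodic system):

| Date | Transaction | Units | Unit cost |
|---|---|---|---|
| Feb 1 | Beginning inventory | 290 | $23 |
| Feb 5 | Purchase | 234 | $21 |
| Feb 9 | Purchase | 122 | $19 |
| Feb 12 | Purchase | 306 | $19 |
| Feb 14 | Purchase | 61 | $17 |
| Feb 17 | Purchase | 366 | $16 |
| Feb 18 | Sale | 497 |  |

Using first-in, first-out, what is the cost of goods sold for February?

Feb 18, 497 sold [FIFO — oldest first]: 290 @ $23 + 207 @ $21 = $11,017
Ending inventory: 27 @ $21 + 122 @ $19 + 306 @ $19 + 61 @ $17 + 366 @ $16 = $15,592

COGS = $11,017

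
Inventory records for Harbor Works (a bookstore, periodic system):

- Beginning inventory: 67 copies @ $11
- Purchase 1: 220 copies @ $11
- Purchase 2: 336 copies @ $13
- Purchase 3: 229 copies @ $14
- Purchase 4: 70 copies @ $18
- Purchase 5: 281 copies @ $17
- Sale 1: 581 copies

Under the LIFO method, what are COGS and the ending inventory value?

Sale 1 (581) [LIFO — newest first]: 281 @ $17 + 70 @ $18 + 229 @ $14 + 1 @ $13 = $9,256
Ending inventory: 67 @ $11 + 220 @ $11 + 335 @ $13 = $7,512

COGS = $9,256; ending inventory = $7,512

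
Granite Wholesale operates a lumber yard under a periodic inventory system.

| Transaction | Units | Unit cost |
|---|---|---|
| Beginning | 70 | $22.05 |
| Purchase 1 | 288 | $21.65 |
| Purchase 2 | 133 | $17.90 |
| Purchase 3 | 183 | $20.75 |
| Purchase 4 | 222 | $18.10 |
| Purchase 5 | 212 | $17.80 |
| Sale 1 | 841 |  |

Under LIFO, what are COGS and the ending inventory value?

COGS = $15,939.90; ending inventory = $5,808.55

Sale 1 (841) [LIFO — newest first]: 212 @ $17.80 + 222 @ $18.10 + 183 @ $20.75 + 133 @ $17.90 + 91 @ $21.65 = $15,939.90
Ending inventory: 70 @ $22.05 + 197 @ $21.65 = $5,808.55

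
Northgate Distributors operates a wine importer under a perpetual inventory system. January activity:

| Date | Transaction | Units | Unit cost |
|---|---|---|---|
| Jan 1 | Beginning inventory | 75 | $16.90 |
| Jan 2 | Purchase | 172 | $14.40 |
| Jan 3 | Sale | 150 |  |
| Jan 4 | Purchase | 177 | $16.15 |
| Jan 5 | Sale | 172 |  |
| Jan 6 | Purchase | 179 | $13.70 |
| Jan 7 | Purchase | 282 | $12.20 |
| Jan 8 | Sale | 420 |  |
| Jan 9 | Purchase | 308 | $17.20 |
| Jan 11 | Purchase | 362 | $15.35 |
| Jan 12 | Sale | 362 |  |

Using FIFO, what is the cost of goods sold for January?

COGS = $16,262.35

Jan 3, 150 sold [FIFO — oldest first]: 75 @ $16.90 + 75 @ $14.40 = $2,347.50
Jan 5, 172 sold [FIFO — oldest first]: 97 @ $14.40 + 75 @ $16.15 = $2,608.05
Jan 8, 420 sold [FIFO — oldest first]: 102 @ $16.15 + 179 @ $13.70 + 139 @ $12.20 = $5,795.40
Jan 12, 362 sold [FIFO — oldest first]: 143 @ $12.20 + 219 @ $17.20 = $5,511.40
Total COGS = $2,347.50 + $2,608.05 + $5,795.40 + $5,511.40 = $16,262.35
Ending inventory: 89 @ $17.20 + 362 @ $15.35 = $7,087.50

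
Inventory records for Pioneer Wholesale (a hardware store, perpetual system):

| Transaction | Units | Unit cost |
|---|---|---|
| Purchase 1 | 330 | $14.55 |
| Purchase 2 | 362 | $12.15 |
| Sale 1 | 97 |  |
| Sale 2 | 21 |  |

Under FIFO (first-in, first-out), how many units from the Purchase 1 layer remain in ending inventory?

212

Sale 1 (97) [FIFO — oldest first]: 97 @ $14.55 = $1,411.35
Sale 2 (21) [FIFO — oldest first]: 21 @ $14.55 = $305.55
Total COGS = $1,411.35 + $305.55 = $1,716.90
Ending inventory: 212 @ $14.55 + 362 @ $12.15 = $7,482.90
Check: goods available $9,199.80 = COGS $1,716.90 + ending $7,482.90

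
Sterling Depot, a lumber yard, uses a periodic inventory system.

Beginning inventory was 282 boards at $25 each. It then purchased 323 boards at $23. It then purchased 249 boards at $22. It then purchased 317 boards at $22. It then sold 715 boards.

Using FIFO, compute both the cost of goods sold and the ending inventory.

Sale 1 (715) [FIFO — oldest first]: 282 @ $25 + 323 @ $23 + 110 @ $22 = $16,899
Ending inventory: 139 @ $22 + 317 @ $22 = $10,032
Check: goods available $26,931 = COGS $16,899 + ending $10,032

COGS = $16,899; ending inventory = $10,032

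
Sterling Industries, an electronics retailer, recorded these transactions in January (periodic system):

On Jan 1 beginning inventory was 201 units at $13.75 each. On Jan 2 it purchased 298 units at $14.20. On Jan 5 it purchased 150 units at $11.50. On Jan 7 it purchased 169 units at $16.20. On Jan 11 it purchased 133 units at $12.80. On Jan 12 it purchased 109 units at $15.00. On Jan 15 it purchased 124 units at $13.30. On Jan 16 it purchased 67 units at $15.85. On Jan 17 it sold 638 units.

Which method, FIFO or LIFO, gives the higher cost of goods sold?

FIFO COGS: 201 @ $13.75 + 298 @ $14.20 + 139 @ $11.50 = $8,593.85
LIFO COGS: 67 @ $15.85 + 124 @ $13.30 + 109 @ $15.00 + 133 @ $12.80 + 169 @ $16.20 + 36 @ $11.50 = $9,200.35

LIFO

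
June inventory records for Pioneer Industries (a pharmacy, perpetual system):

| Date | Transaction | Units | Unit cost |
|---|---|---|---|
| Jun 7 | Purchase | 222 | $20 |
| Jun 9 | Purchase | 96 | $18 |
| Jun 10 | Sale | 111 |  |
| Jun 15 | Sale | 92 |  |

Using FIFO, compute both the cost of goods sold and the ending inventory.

COGS = $4,060; ending inventory = $2,108

Jun 10, 111 sold [FIFO — oldest first]: 111 @ $20 = $2,220
Jun 15, 92 sold [FIFO — oldest first]: 92 @ $20 = $1,840
Total COGS = $2,220 + $1,840 = $4,060
Ending inventory: 19 @ $20 + 96 @ $18 = $2,108
Check: goods available $6,168 = COGS $4,060 + ending $2,108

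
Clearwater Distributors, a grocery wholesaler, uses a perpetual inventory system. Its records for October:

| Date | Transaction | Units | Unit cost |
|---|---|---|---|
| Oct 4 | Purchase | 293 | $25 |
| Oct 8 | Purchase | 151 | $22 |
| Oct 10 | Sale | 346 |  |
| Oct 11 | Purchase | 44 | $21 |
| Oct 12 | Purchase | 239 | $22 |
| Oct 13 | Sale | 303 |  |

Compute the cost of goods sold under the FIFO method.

Oct 10, 346 sold [FIFO — oldest first]: 293 @ $25 + 53 @ $22 = $8,491
Oct 13, 303 sold [FIFO — oldest first]: 98 @ $22 + 44 @ $21 + 161 @ $22 = $6,622
Total COGS = $8,491 + $6,622 = $15,113
Ending inventory: 78 @ $22 = $1,716
Check: goods available $16,829 = COGS $15,113 + ending $1,716

COGS = $15,113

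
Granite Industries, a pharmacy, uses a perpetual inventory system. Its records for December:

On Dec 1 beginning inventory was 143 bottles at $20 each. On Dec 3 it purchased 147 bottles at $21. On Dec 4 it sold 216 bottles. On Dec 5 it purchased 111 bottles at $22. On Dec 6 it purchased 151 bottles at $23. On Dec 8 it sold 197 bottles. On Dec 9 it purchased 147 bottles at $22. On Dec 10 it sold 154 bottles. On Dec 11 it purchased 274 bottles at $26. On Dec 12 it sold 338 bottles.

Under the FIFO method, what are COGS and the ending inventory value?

Dec 4, 216 sold [FIFO — oldest first]: 143 @ $20 + 73 @ $21 = $4,393
Dec 8, 197 sold [FIFO — oldest first]: 74 @ $21 + 111 @ $22 + 12 @ $23 = $4,272
Dec 10, 154 sold [FIFO — oldest first]: 139 @ $23 + 15 @ $22 = $3,527
Dec 12, 338 sold [FIFO — oldest first]: 132 @ $22 + 206 @ $26 = $8,260
Total COGS = $4,393 + $4,272 + $3,527 + $8,260 = $20,452
Ending inventory: 68 @ $26 = $1,768

COGS = $20,452; ending inventory = $1,768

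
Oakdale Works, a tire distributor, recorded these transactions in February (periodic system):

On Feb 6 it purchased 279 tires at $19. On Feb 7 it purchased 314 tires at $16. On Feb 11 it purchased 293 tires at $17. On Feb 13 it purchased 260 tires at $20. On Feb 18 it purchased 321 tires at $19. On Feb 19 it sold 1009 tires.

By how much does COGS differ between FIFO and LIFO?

$674

FIFO COGS: 279 @ $19 + 314 @ $16 + 293 @ $17 + 123 @ $20 = $17,766
LIFO COGS: 321 @ $19 + 260 @ $20 + 293 @ $17 + 135 @ $16 = $18,440
Difference = |$17,766 − $18,440| = $674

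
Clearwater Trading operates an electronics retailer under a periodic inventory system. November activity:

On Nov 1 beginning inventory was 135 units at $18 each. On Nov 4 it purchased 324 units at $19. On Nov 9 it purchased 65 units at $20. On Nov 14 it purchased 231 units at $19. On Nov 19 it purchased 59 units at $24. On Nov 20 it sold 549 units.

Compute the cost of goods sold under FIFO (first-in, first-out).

Nov 20, 549 sold [FIFO — oldest first]: 135 @ $18 + 324 @ $19 + 65 @ $20 + 25 @ $19 = $10,361
Ending inventory: 206 @ $19 + 59 @ $24 = $5,330
Check: goods available $15,691 = COGS $10,361 + ending $5,330

COGS = $10,361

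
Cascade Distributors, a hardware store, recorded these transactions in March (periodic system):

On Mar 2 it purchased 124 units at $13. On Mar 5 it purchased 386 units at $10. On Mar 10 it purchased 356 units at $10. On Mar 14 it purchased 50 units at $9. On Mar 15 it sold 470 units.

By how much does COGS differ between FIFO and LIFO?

FIFO COGS: 124 @ $13 + 346 @ $10 = $5,072
LIFO COGS: 50 @ $9 + 356 @ $10 + 64 @ $10 = $4,650
Difference = |$5,072 − $4,650| = $422

$422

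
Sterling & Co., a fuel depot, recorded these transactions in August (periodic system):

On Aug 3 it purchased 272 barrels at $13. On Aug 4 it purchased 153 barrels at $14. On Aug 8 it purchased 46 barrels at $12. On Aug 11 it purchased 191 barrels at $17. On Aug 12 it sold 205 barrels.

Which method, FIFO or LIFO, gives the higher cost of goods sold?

LIFO

FIFO COGS: 205 @ $13 = $2,665
LIFO COGS: 191 @ $17 + 14 @ $12 = $3,415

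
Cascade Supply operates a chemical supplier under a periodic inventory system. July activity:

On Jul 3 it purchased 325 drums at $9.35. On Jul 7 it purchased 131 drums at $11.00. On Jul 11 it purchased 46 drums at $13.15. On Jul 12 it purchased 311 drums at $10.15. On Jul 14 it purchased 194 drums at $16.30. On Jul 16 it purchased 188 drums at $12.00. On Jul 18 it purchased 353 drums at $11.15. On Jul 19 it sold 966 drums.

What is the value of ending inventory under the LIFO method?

Ending inventory = $5,896.65

Jul 19, 966 sold [LIFO — newest first]: 353 @ $11.15 + 188 @ $12.00 + 194 @ $16.30 + 231 @ $10.15 = $11,698.80
Ending inventory: 325 @ $9.35 + 131 @ $11.00 + 46 @ $13.15 + 80 @ $10.15 = $5,896.65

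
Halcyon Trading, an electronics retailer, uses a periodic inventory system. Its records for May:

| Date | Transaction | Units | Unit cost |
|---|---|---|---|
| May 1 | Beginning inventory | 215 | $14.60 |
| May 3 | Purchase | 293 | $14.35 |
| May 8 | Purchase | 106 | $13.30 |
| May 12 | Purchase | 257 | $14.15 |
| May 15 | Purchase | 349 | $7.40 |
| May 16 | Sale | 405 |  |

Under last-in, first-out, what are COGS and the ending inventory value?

COGS = $3,375.00; ending inventory = $11,597.50

May 16, 405 sold [LIFO — newest first]: 349 @ $7.40 + 56 @ $14.15 = $3,375.00
Ending inventory: 215 @ $14.60 + 293 @ $14.35 + 106 @ $13.30 + 201 @ $14.15 = $11,597.50
Check: goods available $14,972.50 = COGS $3,375.00 + ending $11,597.50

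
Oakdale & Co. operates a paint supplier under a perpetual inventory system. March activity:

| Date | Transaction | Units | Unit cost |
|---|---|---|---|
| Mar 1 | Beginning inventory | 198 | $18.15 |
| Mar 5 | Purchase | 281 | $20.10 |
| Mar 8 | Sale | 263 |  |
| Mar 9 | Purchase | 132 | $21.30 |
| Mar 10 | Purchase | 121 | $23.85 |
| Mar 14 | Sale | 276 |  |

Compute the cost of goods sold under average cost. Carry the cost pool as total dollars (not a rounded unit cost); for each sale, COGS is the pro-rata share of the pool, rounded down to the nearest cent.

After Mar 1: 198 on hand, pool $3,593.70 (≈ $18.1500 each)
After Mar 5: 479 on hand, pool $9,241.80 (≈ $19.2939 each)
Mar 8, sell 263: 263/479 × $9,241.80 → $5,074.30
After Mar 9: 348 on hand, pool $6,979.10 (≈ $20.0549 each)
After Mar 10: 469 on hand, pool $9,864.95 (≈ $21.0340 each)
Mar 14, sell 276: 276/469 × $9,864.95 → $5,805.38
Total COGS = $5,074.30 + $5,805.38 = $10,879.68
Ending inventory (cost pool remaining) = $4,059.57

COGS = $10,879.68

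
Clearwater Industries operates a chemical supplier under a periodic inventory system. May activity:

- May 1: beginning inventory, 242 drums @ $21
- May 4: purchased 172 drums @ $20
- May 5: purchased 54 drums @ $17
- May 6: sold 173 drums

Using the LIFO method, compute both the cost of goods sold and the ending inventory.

COGS = $3,298; ending inventory = $6,142

May 6, 173 sold [LIFO — newest first]: 54 @ $17 + 119 @ $20 = $3,298
Ending inventory: 242 @ $21 + 53 @ $20 = $6,142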